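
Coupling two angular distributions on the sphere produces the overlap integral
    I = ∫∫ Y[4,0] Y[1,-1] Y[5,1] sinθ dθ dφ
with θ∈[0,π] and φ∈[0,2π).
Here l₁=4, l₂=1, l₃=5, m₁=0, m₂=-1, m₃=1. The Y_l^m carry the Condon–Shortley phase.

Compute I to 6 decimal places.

-0.190188

Rules hold: Σm=0, L=10 even, 3≤5≤5.
N = 9·3·11 = 297
Δ = 0!·8!·2!/11! = 1/495
Racah Σ t=0..0: t=0:+1/576 = 1/576
⇒ 3j(4 1 5; 0 0 0)² = 5/99, sgn -1
Racah Σ t=0..0: t=0:+1/1152 = 1/1152
⇒ 3j(4 1 5; 0 -1 1)² = 1/33, sgn +1
4πI² = N·(3j₀)²·(3jₘ)² = 5/11
I = -1·√(0.454545/4π) = -0.19018827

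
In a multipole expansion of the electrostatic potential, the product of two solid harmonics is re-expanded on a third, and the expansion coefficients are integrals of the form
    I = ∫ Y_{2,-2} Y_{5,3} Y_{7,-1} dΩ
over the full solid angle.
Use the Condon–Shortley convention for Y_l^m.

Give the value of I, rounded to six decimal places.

-0.043890

Checks pass: Σm=0; 14 even; l₃=7∈[3,7].
(2·2+1)(2·5+1)(2·7+1) = 825
Δ: 0! 4! 10! / 15! → 1/15015
sum: t=0:+1/57600 = 1/57600
3j²(2 5 7; 0 0 0) = Δ·Π!·Σ² = 21/715  (sign -1)
sum: t=0:+1/1935360 = 1/1935360
3j²(2 5 7; -2 3 -1) = Δ·Π!·Σ² = 1/1001  (sign +1)
combine: 4πI² = 825·21/715·1/1001 = 45/1859
take √, sign -1: I = -0.04388960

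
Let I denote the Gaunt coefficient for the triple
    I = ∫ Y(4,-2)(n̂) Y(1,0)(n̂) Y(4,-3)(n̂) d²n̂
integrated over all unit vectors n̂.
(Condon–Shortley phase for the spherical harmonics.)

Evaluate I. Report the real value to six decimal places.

Σmᵢ = -5 ≠ 0, so the φ-integral vanishes; I = 0

0.000000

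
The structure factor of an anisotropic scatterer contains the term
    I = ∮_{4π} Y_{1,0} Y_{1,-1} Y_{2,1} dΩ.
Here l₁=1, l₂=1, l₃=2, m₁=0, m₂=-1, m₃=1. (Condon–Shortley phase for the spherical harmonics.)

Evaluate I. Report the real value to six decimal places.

Checks pass: Σm=0; 4 even; l₃=2∈[0,2].
(2·1+1)(2·1+1)(2·2+1) = 45
Δ: 0! 2! 2! / 5! → 1/30
sum: t=0:+1/1 = 1/1
3j²(1 1 2; 0 0 0) = Δ·Π!·Σ² = 2/15  (sign +1)
sum: t=0:+1/2 = 1/2
3j²(1 1 2; 0 -1 1) = Δ·Π!·Σ² = 1/10  (sign -1)
combine: 4πI² = 45·2/15·1/10 = 3/5
take √, sign -1: I = -0.21850969

-0.218510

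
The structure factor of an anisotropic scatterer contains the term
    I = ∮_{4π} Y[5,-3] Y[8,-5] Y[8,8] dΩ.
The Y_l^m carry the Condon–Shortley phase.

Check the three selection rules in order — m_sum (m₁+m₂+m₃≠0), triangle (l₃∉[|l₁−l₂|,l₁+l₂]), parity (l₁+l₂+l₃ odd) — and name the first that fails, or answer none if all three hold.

parity

azimuthal sum: -3 − 5 + 8 = 0  ✓
3 ≤ 8 ≤ 13 (triangle on l)  ✓
L = 5 + 8 + 8 = 21 (odd)  ✗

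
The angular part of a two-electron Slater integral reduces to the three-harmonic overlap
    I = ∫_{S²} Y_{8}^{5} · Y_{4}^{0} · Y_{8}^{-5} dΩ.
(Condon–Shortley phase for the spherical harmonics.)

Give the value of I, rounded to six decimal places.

m-sum 0 ✓  L=20 even ✓  4≤8≤12 ✓
Π(2lᵢ+1) = 17×9×17 = 2601
triangle coeff Δ(8,4,8) = 1/185175900
Σ_t [0,4]: t=0:+1/557383680 t=1:−1/21772800 t=2:+1/8294400 t=3:−1/21772800 t=4:+1/557383680 = 1/30965760
(3j)²=36/4199 [(8 4 8; 0 0 0)], sign=+1
Σ_t [0,3]: t=0:+1/1254113280 t=1:−1/261273600 t=2:+1/638668800 t=3:−1/17244057600 = -1/656916480
(3j)²=13/1292 [(8 4 8; 5 0 -5)], sign=+1
⇒ 4πI² = 81/361
I = (+1)√(81/361/(4π)) = 0.13362385

0.133624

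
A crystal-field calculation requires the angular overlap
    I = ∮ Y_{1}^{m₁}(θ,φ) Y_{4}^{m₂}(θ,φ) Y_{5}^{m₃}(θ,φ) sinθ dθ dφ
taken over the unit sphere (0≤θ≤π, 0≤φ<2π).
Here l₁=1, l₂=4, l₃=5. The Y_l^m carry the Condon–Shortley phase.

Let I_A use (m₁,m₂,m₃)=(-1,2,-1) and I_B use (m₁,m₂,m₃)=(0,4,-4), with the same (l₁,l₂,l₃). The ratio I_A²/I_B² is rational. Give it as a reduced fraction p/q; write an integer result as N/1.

Shared (l₁,l₂,l₃)=(1,4,5): N and (l;000)² cancel in I_A²/I_B².
A: Δ = 0!·2!·8!/11! = 1/495; Racah Σ t=0..0: t=0:+1/2880 = 1/2880; ⇒ 3j(1 4 5; -1 2 -1)² = 2/165, sgn +1
B: Δ = 0!·2!·8!/11! = 1/495; Racah Σ t=0..0: t=0:+1/40320 = 1/40320; ⇒ 3j(1 4 5; 0 4 -4)² = 1/55, sgn -1
I_A²/I_B² = (2/165)/(1/55) = 2/3

2/3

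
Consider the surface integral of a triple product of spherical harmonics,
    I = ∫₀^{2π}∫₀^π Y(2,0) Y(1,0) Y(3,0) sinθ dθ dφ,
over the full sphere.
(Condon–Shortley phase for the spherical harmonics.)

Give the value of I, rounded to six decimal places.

0.247767

m-sum 0 ✓  L=6 even ✓  1≤3≤3 ✓
Π(2lᵢ+1) = 5×3×7 = 105
triangle coeff Δ(2,1,3) = 1/105
Σ_t [0,0]: t=0:+1/4 = 1/4
(3j)²=3/35 [(2 1 3; 0 0 0)], sign=-1
(m-triple is (0,0,0) — same symbol as above.)
⇒ 4πI² = 27/35
I = (+1)√(27/35/(4π)) = 0.24776670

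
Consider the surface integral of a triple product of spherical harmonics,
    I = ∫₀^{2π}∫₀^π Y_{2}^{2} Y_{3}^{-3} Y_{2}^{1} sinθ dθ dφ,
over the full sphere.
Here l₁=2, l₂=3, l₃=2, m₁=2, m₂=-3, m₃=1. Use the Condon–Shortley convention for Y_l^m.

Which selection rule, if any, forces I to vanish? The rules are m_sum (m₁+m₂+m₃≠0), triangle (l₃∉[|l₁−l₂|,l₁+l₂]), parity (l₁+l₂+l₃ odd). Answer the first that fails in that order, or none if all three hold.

m₁+m₂+m₃ = 2 − 3 + 1 = 0  ✓
triangle: |2−3|=1 ≤ l₃=2 ≤ 2+3=5  ✓
parity: l₁+l₂+l₃ = 7 is odd  ✗

parity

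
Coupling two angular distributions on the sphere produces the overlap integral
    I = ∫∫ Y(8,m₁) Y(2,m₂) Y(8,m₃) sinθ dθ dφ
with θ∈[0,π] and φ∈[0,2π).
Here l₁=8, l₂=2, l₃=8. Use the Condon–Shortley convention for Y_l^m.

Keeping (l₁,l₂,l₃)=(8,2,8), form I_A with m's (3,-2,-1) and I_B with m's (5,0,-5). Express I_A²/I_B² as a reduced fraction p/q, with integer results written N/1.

l's match ⇒ only the (l;m) 3-j factors differ between A and B.
A: triangle coeff Δ(8,2,8) = 1/348840; Σ_t [0,0]: t=0:+1/174182400 = 1/174182400; (3j)²=77/3876 [(8 2 8; 3 -2 -1)], sign=-1
B: triangle coeff Δ(8,2,8) = 1/348840; Σ_t [0,2]: t=0:+1/958003200 t=1:−1/958003200 t=2:+1/24908083200 = 1/24908083200; (3j)²=1/38760 [(8 2 8; 5 0 -5)], sign=-1
I_A²/I_B² = (77/3876)/(1/38760) = 770/1

770/1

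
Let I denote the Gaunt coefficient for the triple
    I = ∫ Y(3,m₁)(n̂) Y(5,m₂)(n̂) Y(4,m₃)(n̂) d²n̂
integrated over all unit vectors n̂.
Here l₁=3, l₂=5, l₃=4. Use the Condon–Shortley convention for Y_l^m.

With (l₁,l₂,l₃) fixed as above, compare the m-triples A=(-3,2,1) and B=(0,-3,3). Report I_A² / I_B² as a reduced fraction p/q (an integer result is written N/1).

125/42

l's match ⇒ only the (l;m) 3-j factors differ between A and B.
A: triangle coeff Δ(3,5,4) = 1/180180; Σ_t [4,4]: t=4:+1/1728 = 1/1728; (3j)²=25/858 [(3 5 4; -3 2 1)], sign=-1
B: triangle coeff Δ(3,5,4) = 1/180180; Σ_t [1,2]: t=1:−1/1440 t=2:+1/2880 = -1/2880; (3j)²=7/715 [(3 5 4; 0 -3 3)], sign=+1
I_A²/I_B² = (25/858)/(7/715) = 125/42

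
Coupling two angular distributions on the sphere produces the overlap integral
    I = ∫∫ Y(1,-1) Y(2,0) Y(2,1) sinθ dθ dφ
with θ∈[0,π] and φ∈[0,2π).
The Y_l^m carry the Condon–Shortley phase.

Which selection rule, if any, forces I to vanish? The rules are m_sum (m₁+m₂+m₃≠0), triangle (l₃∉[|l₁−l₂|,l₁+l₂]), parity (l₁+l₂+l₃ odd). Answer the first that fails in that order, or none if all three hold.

azimuthal sum: -1 + 0 + 1 = 0  ✓
1 ≤ 2 ≤ 3 (triangle on l)  ✓
L = 1 + 2 + 2 = 5 (odd)  ✗

parity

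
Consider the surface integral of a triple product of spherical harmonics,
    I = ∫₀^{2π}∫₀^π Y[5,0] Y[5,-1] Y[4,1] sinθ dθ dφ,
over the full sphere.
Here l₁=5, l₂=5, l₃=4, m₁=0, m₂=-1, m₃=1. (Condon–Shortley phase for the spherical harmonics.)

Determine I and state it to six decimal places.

-0.053153

Checks pass: Σm=0; 14 even; l₃=4∈[0,10].
(2·5+1)(2·5+1)(2·4+1) = 1089
Δ: 6! 4! 4! / 15! → 1/3153150
sum: t=1:−1/69120 t=2:+1/1728 t=3:−1/576 t=4:+1/1728 t=5:−1/69120 = -7/11520
3j²(5 5 4; 0 0 0) = Δ·Π!·Σ² = 2/143  (sign -1)
sum: t=1:−1/17280 t=2:+1/1152 t=3:−1/864 t=4:+1/6912 = -7/34560
3j²(5 5 4; 0 -1 1) = Δ·Π!·Σ² = 1/429  (sign +1)
combine: 4πI² = 1089·2/143·1/429 = 6/169
take √, sign -1: I = -0.05315295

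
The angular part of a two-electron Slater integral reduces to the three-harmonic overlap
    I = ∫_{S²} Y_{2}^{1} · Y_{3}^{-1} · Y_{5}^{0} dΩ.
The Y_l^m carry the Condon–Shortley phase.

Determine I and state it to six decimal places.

m-sum 0 ✓  L=10 even ✓  1≤5≤5 ✓
Π(2lᵢ+1) = 5×7×11 = 385
triangle coeff Δ(2,3,5) = 1/2310
Σ_t [0,0]: t=0:+1/144 = 1/144
(3j)²=10/231 [(2 3 5; 0 0 0)], sign=-1
Σ_t [0,0]: t=0:+1/288 = 1/288
(3j)²=5/231 [(2 3 5; 1 -1 0)], sign=-1
⇒ 4πI² = 250/693
I = (+1)√(250/693/(4π)) = 0.16943318

0.169433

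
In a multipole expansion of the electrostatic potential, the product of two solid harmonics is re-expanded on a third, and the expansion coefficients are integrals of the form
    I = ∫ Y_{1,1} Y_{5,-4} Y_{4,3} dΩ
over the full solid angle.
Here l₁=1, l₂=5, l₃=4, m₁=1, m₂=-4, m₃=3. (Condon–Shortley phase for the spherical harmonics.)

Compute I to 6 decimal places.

0.294638

Checks pass: Σm=0; 10 even; l₃=4∈[4,6].
(2·1+1)(2·5+1)(2·4+1) = 297
Δ: 2! 0! 8! / 11! → 1/495
sum: t=1:−1/576 = -1/576
3j²(1 5 4; 0 0 0) = Δ·Π!·Σ² = 5/99  (sign -1)
sum: t=0:+1/10080 = 1/10080
3j²(1 5 4; 1 -4 3) = Δ·Π!·Σ² = 4/55  (sign -1)
combine: 4πI² = 297·5/99·4/55 = 12/11
take √, sign +1: I = 0.29463840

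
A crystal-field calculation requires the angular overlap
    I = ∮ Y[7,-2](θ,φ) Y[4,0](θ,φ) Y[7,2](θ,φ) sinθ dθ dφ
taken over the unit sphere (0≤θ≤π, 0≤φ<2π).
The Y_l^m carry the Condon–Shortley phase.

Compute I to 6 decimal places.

m-sum 0 ✓  L=18 even ✓  3≤7≤11 ✓
Π(2lᵢ+1) = 15×9×15 = 2025
triangle coeff Δ(7,4,7) = 1/58198140
Σ_t [0,4]: t=0:+1/17418240 t=1:−1/622080 t=2:+1/230400 t=3:−1/622080 t=4:+1/17418240 = 1/806400
(3j)²=2268/230945 [(7 4 7; 0 0 0)], sign=-1
Σ_t [0,4]: t=0:+1/209018880 t=1:−1/2903040 t=2:+1/483840 t=3:−1/622080 t=4:+1/8294400 = 251/1045094400
(3j)²=63001/58198140 [(7 4 7; -2 0 2)], sign=-1
⇒ 4πI² = 45927729/2133423721
I = (+1)√(45927729/2133423721/(4π)) = 0.04138986

0.041390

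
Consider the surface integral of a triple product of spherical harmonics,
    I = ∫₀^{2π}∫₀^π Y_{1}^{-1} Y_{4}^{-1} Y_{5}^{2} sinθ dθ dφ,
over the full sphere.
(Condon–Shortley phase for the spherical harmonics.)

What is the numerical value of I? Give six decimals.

Rules hold: Σm=0, L=10 even, 3≤5≤5.
N = 3·9·11 = 297
Δ = 0!·2!·8!/11! = 1/495
Racah Σ t=0..0: t=0:+1/576 = 1/576
⇒ 3j(1 4 5; 0 0 0)² = 5/99, sgn -1
Racah Σ t=0..0: t=0:+1/1440 = 1/1440
⇒ 3j(1 4 5; -1 -1 2)² = 7/165, sgn -1
4πI² = N·(3j₀)²·(3jₘ)² = 7/11
I = +1·√(0.636364/4π) = 0.22503380

0.225034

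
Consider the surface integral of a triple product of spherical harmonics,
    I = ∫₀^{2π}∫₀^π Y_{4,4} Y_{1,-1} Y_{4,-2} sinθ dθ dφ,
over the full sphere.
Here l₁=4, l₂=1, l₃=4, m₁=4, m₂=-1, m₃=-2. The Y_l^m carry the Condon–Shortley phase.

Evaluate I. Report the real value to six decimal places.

0.000000

Σmᵢ = 1 ≠ 0, so the φ-integral vanishes; I = 0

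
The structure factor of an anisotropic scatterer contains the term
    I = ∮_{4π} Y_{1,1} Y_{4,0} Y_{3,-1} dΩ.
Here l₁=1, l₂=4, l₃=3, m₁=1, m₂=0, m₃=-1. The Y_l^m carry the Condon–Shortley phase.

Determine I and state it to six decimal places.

Checks pass: Σm=0; 8 even; l₃=3∈[3,5].
(2·1+1)(2·4+1)(2·3+1) = 189
Δ: 2! 0! 6! / 9! → 1/252
sum: t=1:−1/36 = -1/36
3j²(1 4 3; 0 0 0) = Δ·Π!·Σ² = 4/63  (sign +1)
sum: t=0:+1/96 = 1/96
3j²(1 4 3; 1 0 -1) = Δ·Π!·Σ² = 1/42  (sign +1)
combine: 4πI² = 189·4/63·1/42 = 2/7
take √, sign +1: I = 0.15078601

0.150786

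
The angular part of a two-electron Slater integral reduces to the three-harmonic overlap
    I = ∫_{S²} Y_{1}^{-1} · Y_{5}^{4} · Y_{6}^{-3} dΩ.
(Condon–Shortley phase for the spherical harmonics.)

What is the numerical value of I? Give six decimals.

Rules hold: Σm=0, L=12 even, 4≤6≤6.
N = 3·11·13 = 429
Δ = 0!·2!·10!/13! = 1/858
Racah Σ t=0..0: t=0:+1/14400 = 1/14400
⇒ 3j(1 5 6; 0 0 0)² = 6/143, sgn +1
Racah Σ t=0..0: t=0:+1/725760 = 1/725760
⇒ 3j(1 5 6; -1 4 -3)² = 1/286, sgn -1
4πI² = N·(3j₀)²·(3jₘ)² = 9/143
I = -1·√(0.0629371/4π) = -0.07076985

-0.070770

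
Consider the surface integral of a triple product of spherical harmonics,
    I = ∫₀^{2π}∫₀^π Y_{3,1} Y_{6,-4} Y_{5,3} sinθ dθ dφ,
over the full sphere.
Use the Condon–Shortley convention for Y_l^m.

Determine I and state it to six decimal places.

0.113950

Rules hold: Σm=0, L=14 even, 3≤5≤9.
N = 7·13·11 = 1001
Δ = 4!·2!·8!/15! = 1/675675
Racah Σ t=1..3: t=1:−1/8640 t=2:+1/2304 t=3:−1/8640 = 7/34560
⇒ 3j(3 6 5; 0 0 0)² = 7/429, sgn -1
Racah Σ t=0..2: t=0:+1/69120 t=1:−1/30240 t=2:+1/322560 = -1/64512
⇒ 3j(3 6 5; 1 -4 3)² = 10/1001, sgn -1
4πI² = N·(3j₀)²·(3jₘ)² = 70/429
I = +1·√(0.16317/4π) = 0.11395029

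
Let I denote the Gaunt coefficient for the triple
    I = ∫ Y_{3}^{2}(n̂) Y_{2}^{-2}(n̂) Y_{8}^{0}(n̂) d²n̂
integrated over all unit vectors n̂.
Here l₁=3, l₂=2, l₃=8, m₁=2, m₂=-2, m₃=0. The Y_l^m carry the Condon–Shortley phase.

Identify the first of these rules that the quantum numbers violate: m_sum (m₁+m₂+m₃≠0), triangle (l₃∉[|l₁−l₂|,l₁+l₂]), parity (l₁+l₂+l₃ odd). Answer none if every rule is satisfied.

Σmᵢ = 0  ✓
l₃∈[|l₁−l₂|,l₁+l₂]=[1,5], have l₃=8  ✗
Σlᵢ = 13 ⇒ odd

triangle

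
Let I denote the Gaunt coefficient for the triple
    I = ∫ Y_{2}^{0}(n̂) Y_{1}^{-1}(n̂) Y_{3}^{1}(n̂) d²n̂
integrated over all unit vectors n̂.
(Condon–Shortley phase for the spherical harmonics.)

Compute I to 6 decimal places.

m-sum 0 ✓  L=6 even ✓  1≤3≤3 ✓
Π(2lᵢ+1) = 5×3×7 = 105
triangle coeff Δ(2,1,3) = 1/105
Σ_t [0,0]: t=0:+1/4 = 1/4
(3j)²=3/35 [(2 1 3; 0 0 0)], sign=-1
Σ_t [0,0]: t=0:+1/8 = 1/8
(3j)²=2/35 [(2 1 3; 0 -1 1)], sign=+1
⇒ 4πI² = 18/35
I = (-1)√(18/35/(4π)) = -0.20230066

-0.202301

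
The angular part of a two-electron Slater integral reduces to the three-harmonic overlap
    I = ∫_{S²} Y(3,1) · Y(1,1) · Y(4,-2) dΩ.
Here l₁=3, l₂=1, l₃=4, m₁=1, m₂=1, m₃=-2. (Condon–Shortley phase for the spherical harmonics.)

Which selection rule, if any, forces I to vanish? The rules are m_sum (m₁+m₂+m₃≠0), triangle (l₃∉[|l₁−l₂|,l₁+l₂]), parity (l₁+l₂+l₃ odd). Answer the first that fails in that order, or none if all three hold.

m₁+m₂+m₃ = 1 + 1 − 2 = 0  ✓
triangle: |3−1|=2 ≤ l₃=4 ≤ 3+1=4  ✓
parity: l₁+l₂+l₃ = 8 is even  ✓

none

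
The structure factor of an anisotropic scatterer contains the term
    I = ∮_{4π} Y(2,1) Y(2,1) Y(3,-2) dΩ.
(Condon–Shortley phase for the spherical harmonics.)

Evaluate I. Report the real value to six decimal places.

0.000000

l₁+l₂+l₃=7 is odd: 3j(l;000)=0 ⇒ I=0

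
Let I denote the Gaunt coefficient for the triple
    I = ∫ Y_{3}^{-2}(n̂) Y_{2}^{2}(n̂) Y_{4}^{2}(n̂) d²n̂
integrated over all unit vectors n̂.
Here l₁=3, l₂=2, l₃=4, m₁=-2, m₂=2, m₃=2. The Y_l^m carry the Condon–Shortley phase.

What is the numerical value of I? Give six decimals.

0.000000

m-sum = -2 + 2 + 2 = 2 ≠ 0 ⇒ I = 0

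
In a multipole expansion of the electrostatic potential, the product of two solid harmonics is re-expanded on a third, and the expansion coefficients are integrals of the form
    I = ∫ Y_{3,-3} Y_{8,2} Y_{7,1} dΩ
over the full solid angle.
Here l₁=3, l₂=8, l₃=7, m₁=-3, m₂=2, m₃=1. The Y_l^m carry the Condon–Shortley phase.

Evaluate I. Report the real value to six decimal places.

-0.168590

m-sum 0 ✓  L=18 even ✓  5≤7≤11 ✓
Π(2lᵢ+1) = 7×17×15 = 1785
triangle coeff Δ(3,8,7) = 1/5290740
Σ_t [1,3]: t=1:−1/7257600 t=2:+1/2073600 t=3:−1/7257600 = 1/4838400
(3j)²=252/20995 [(3 8 7; 0 0 0)], sign=-1
Σ_t [4,4]: t=4:+1/24883200 = 1/24883200
(3j)²=70/4199 [(3 8 7; -3 2 1)], sign=+1
⇒ 4πI² = 370440/1037153
I = (-1)√(370440/1037153/(4π)) = -0.16859030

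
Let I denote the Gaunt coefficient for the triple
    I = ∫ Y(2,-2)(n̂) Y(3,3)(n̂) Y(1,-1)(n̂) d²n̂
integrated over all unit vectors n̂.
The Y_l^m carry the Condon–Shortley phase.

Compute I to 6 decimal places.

-0.319865

m-sum 0 ✓  L=6 even ✓  1≤1≤5 ✓
Π(2lᵢ+1) = 5×7×3 = 105
triangle coeff Δ(2,3,1) = 1/105
Σ_t [2,2]: t=2:+1/4 = 1/4
(3j)²=3/35 [(2 3 1; 0 0 0)], sign=-1
Σ_t [4,4]: t=4:+1/48 = 1/48
(3j)²=1/7 [(2 3 1; -2 3 -1)], sign=+1
⇒ 4πI² = 9/7
I = (-1)√(9/7/(4π)) = -0.31986543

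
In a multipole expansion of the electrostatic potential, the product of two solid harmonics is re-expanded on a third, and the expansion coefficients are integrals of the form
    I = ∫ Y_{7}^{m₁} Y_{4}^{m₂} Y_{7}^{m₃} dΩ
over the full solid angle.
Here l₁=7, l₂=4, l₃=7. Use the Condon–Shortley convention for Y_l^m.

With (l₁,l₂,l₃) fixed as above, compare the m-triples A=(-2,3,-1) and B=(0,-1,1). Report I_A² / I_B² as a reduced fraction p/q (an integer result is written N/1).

196/243

Shared (l₁,l₂,l₃)=(7,4,7): N and (l;000)² cancel in I_A²/I_B².
A: Δ = 4!·10!·4!/19! = 1/58198140; Racah Σ t=3..4: t=3:−1/2488320 t=4:+1/2073600 = 1/12441600; ⇒ 3j(7 4 7; -2 3 -1)² = 98/138567, sgn +1
B: Δ = 4!·10!·4!/19! = 1/58198140; Racah Σ t=0..3: t=0:+1/4354560 t=1:−1/414720 t=2:+1/345600 t=3:−1/2488320 = 1/3225600; ⇒ 3j(7 4 7; 0 -1 1)² = 81/92378, sgn +1
I_A²/I_B² = (98/138567)/(81/92378) = 196/243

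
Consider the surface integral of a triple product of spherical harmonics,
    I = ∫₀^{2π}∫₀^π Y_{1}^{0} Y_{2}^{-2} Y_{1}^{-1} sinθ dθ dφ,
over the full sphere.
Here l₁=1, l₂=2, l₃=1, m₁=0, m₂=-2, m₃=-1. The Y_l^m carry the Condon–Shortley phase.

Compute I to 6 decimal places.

Σmᵢ = -3 ≠ 0, so the φ-integral vanishes; I = 0

0.000000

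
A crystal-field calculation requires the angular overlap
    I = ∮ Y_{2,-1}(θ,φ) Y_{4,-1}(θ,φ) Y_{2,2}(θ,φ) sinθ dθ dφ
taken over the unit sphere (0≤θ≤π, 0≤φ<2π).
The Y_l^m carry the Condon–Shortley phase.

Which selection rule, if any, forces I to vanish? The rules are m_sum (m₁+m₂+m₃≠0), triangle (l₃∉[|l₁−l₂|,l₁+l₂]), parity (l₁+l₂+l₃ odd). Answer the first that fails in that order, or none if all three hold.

m₁+m₂+m₃ = -1 − 1 + 2 = 0  ✓
triangle: |2−4|=2 ≤ l₃=2 ≤ 2+4=6  ✓
parity: l₁+l₂+l₃ = 8 is even  ✓

none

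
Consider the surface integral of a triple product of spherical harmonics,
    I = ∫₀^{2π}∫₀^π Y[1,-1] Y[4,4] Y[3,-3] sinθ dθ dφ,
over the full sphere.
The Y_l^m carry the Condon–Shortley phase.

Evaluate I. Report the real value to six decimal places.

0.325735

Checks pass: Σm=0; 8 even; l₃=3∈[3,5].
(2·1+1)(2·4+1)(2·3+1) = 189
Δ: 2! 0! 6! / 9! → 1/252
sum: t=1:−1/36 = -1/36
3j²(1 4 3; 0 0 0) = Δ·Π!·Σ² = 4/63  (sign +1)
sum: t=2:+1/1440 = 1/1440
3j²(1 4 3; -1 4 -3) = Δ·Π!·Σ² = 1/9  (sign +1)
combine: 4πI² = 189·4/63·1/9 = 4/3
take √, sign +1: I = 0.32573501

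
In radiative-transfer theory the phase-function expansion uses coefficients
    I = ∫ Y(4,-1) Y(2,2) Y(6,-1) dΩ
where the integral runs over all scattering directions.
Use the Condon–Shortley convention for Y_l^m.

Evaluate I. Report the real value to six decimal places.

Checks pass: Σm=0; 12 even; l₃=6∈[2,6].
(2·4+1)(2·2+1)(2·6+1) = 585
Δ: 0! 8! 4! / 13! → 1/6435
sum: t=0:+1/2304 = 1/2304
3j²(4 2 6; 0 0 0) = Δ·Π!·Σ² = 5/143  (sign +1)
sum: t=0:+1/17280 = 1/17280
3j²(4 2 6; -1 2 -1) = Δ·Π!·Σ² = 7/1287  (sign -1)
combine: 4πI² = 585·5/143·7/1287 = 175/1573
take √, sign -1: I = -0.09409136

-0.094091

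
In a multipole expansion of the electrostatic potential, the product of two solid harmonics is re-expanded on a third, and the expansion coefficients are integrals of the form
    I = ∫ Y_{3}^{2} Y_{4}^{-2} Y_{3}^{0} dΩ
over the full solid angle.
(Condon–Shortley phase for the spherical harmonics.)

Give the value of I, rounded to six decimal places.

-0.044418

Rules hold: Σm=0, L=10 even, 1≤3≤7.
N = 7·9·7 = 441
Δ = 4!·2!·4!/11! = 1/34650
Racah Σ t=1..3: t=1:−1/72 t=2:+1/16 t=3:−1/72 = 5/144
⇒ 3j(3 4 3; 0 0 0)² = 2/77, sgn -1
Racah Σ t=0..1: t=0:+1/96 t=1:−1/72 = -1/288
⇒ 3j(3 4 3; 2 -2 0)² = 1/462, sgn +1
4πI² = N·(3j₀)²·(3jₘ)² = 3/121
I = -1·√(0.0247934/4π) = -0.04441841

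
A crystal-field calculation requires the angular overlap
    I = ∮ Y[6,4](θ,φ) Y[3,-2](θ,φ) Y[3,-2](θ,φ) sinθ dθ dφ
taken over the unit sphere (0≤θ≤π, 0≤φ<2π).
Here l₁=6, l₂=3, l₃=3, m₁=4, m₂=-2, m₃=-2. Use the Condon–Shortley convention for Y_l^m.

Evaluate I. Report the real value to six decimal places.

Checks pass: Σm=0; 12 even; l₃=3∈[3,9].
(2·6+1)(2·3+1)(2·3+1) = 637
Δ: 6! 6! 0! / 13! → 1/12012
sum: t=3:−1/1296 = -1/1296
3j²(6 3 3; 0 0 0) = Δ·Π!·Σ² = 100/3003  (sign +1)
sum: t=1:−1/14400 = -1/14400
3j²(6 3 3; 4 -2 -2) = Δ·Π!·Σ² = 6/143  (sign +1)
combine: 4πI² = 637·100/3003·6/143 = 1400/1573
take √, sign +1: I = 0.26613055

0.266131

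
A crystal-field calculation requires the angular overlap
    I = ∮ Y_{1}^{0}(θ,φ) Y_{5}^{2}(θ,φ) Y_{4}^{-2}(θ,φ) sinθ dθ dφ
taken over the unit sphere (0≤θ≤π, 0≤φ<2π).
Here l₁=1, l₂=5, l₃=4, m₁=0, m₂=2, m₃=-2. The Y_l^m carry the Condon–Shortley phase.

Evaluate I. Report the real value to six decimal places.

Rules hold: Σm=0, L=10 even, 4≤4≤6.
N = 3·11·9 = 297
Δ = 2!·0!·8!/11! = 1/495
Racah Σ t=1..1: t=1:−1/576 = -1/576
⇒ 3j(1 5 4; 0 0 0)² = 5/99, sgn -1
Racah Σ t=1..1: t=1:−1/1440 = -1/1440
⇒ 3j(1 5 4; 0 2 -2)² = 7/165, sgn -1
4πI² = N·(3j₀)²·(3jₘ)² = 7/11
I = +1·√(0.636364/4π) = 0.22503380

0.225034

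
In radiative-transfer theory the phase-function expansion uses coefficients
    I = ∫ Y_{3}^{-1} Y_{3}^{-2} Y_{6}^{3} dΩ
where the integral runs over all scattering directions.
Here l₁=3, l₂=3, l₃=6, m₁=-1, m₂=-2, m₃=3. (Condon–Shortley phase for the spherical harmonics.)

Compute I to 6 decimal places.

-0.230476

m-sum 0 ✓  L=12 even ✓  0≤6≤6 ✓
Π(2lᵢ+1) = 7×7×13 = 637
triangle coeff Δ(3,3,6) = 1/12012
Σ_t [0,0]: t=0:+1/1296 = 1/1296
(3j)²=100/3003 [(3 3 6; 0 0 0)], sign=+1
Σ_t [0,0]: t=0:+1/5760 = 1/5760
(3j)²=9/286 [(3 3 6; -1 -2 3)], sign=-1
⇒ 4πI² = 1050/1573
I = (-1)√(1050/1573/(4π)) = -0.23047581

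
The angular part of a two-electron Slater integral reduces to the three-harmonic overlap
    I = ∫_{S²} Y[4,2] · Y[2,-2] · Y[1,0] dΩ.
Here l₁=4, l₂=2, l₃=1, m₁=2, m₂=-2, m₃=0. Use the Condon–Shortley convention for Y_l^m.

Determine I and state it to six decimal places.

triangle: need 2≤l₃≤6, have 1; I=0

0.000000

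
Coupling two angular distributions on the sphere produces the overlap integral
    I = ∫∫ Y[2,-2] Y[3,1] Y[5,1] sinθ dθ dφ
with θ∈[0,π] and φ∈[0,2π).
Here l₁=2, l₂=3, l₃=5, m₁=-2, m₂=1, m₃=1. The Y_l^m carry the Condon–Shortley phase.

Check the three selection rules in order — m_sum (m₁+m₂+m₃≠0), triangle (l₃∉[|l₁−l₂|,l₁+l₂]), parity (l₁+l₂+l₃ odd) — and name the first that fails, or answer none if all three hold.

azimuthal sum: -2 + 1 + 1 = 0  ✓
1 ≤ 5 ≤ 5 (triangle on l)  ✓
L = 2 + 3 + 5 = 10 (even)  ✓

none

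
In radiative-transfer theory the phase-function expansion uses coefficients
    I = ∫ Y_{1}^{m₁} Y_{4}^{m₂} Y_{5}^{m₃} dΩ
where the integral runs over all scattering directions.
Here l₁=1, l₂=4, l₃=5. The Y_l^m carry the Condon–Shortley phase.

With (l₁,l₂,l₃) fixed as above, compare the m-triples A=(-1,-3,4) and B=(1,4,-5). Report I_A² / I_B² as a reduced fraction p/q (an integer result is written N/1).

4/5

Shared (l₁,l₂,l₃)=(1,4,5): N and (l;000)² cancel in I_A²/I_B².
A: Δ = 0!·2!·8!/11! = 1/495; Racah Σ t=0..0: t=0:+1/10080 = 1/10080; ⇒ 3j(1 4 5; -1 -3 4)² = 4/55, sgn -1
B: Δ = 0!·2!·8!/11! = 1/495; Racah Σ t=0..0: t=0:+1/80640 = 1/80640; ⇒ 3j(1 4 5; 1 4 -5)² = 1/11, sgn +1
I_A²/I_B² = (4/55)/(1/11) = 4/5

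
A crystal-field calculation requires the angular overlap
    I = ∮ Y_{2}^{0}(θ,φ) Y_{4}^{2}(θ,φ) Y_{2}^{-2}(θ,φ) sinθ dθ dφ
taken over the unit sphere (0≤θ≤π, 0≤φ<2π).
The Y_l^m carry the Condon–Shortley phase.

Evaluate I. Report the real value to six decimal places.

0.156078

Checks pass: Σm=0; 8 even; l₃=2∈[2,6].
(2·2+1)(2·4+1)(2·2+1) = 225
Δ: 4! 0! 4! / 9! → 1/630
sum: t=2:+1/16 = 1/16
3j²(2 4 2; 0 0 0) = Δ·Π!·Σ² = 2/35  (sign +1)
sum: t=2:+1/96 = 1/96
3j²(2 4 2; 0 2 -2) = Δ·Π!·Σ² = 1/42  (sign +1)
combine: 4πI² = 225·2/35·1/42 = 15/49
take √, sign +1: I = 0.15607835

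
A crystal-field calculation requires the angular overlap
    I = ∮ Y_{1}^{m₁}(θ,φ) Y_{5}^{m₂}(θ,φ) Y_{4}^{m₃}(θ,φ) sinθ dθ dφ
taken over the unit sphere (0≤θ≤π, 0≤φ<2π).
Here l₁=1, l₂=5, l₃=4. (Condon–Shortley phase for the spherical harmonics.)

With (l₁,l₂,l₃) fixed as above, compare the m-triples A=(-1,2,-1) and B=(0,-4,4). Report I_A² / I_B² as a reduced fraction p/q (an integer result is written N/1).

l's match ⇒ only the (l;m) 3-j factors differ between A and B.
A: triangle coeff Δ(1,5,4) = 1/495; Σ_t [2,2]: t=2:+1/1440 = 1/1440; (3j)²=7/165 [(1 5 4; -1 2 -1)], sign=-1
B: triangle coeff Δ(1,5,4) = 1/495; Σ_t [1,1]: t=1:−1/40320 = -1/40320; (3j)²=1/55 [(1 5 4; 0 -4 4)], sign=-1
I_A²/I_B² = (7/165)/(1/55) = 7/3

7/3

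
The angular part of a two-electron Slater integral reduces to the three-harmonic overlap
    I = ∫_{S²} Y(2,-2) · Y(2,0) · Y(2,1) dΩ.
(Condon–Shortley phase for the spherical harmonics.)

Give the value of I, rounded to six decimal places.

0.000000

-2 + 0 + 1 = -1 ≠ 0: azimuthal integral kills it; I = 0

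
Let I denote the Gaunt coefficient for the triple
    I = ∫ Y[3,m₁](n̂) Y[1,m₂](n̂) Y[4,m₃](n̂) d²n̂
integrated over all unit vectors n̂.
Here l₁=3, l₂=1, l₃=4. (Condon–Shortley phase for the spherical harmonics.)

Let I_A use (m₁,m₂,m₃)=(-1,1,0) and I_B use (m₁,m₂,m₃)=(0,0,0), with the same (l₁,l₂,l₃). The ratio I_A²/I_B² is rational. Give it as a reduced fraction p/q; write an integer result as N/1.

Same 3,1,4: normalisation and zero-m 3j drop out of the ratio.
A: Δ: 0! 6! 2! / 9! → 1/252; sum: t=0:+1/96 = 1/96; 3j²(3 1 4; -1 1 0) = Δ·Π!·Σ² = 1/42  (sign +1)
B: Δ: 0! 6! 2! / 9! → 1/252; sum: t=0:+1/36 = 1/36; 3j²(3 1 4; 0 0 0) = Δ·Π!·Σ² = 4/63  (sign +1)
I_A²/I_B² = (1/42)/(4/63) = 3/8

3/8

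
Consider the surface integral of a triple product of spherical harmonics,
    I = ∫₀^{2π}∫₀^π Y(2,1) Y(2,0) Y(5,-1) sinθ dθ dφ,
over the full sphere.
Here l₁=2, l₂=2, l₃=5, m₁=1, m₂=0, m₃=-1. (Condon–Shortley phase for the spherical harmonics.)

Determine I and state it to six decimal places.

0.000000

l₃=5 ∉ [0,4] — triangle fails ⇒ I = 0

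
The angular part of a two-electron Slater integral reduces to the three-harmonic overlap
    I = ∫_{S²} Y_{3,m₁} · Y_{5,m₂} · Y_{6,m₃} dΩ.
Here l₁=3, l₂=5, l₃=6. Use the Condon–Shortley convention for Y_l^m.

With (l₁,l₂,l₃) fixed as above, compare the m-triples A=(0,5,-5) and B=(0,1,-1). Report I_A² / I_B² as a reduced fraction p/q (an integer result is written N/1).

99/35

l's match ⇒ only the (l;m) 3-j factors differ between A and B.
A: triangle coeff Δ(3,5,6) = 1/675675; Σ_t [2,2]: t=2:+1/483840 = 1/483840; (3j)²=3/91 [(3 5 6; 0 5 -5)], sign=-1
B: triangle coeff Δ(3,5,6) = 1/675675; Σ_t [0,2]: t=0:+1/17280 t=1:−1/2880 t=2:+1/6912 = -1/6912; (3j)²=5/429 [(3 5 6; 0 1 -1)], sign=+1
I_A²/I_B² = (3/91)/(5/429) = 99/35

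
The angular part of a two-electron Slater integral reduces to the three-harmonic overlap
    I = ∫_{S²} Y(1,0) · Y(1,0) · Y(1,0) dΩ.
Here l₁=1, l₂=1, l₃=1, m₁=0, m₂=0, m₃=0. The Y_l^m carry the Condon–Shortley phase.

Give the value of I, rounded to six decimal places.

l₁+l₂+l₃=3 is odd: 3j(l;000)=0 ⇒ I=0

0.000000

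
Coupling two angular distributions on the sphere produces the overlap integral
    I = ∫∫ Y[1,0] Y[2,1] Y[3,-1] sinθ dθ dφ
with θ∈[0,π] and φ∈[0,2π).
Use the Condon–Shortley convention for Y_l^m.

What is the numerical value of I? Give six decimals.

m-sum 0 ✓  L=6 even ✓  1≤3≤3 ✓
Π(2lᵢ+1) = 3×5×7 = 105
triangle coeff Δ(1,2,3) = 1/105
Σ_t [0,0]: t=0:+1/4 = 1/4
(3j)²=3/35 [(1 2 3; 0 0 0)], sign=-1
Σ_t [0,0]: t=0:+1/6 = 1/6
(3j)²=8/105 [(1 2 3; 0 1 -1)], sign=+1
⇒ 4πI² = 24/35
I = (-1)√(24/35/(4π)) = -0.23359668

-0.233597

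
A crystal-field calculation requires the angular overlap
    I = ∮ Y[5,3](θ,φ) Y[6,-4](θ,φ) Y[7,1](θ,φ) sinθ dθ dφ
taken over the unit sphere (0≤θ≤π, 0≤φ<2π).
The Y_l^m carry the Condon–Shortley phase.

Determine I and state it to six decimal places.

-0.130527

m-sum 0 ✓  L=18 even ✓  1≤7≤11 ✓
Π(2lᵢ+1) = 11×13×15 = 2145
triangle coeff Δ(5,6,7) = 1/174594420
Σ_t [0,4]: t=0:+1/4147200 t=1:−1/207360 t=2:+1/82944 t=3:−1/207360 t=4:+1/4147200 = 1/345600
(3j)²=420/46189 [(5 6 7; 0 0 0)], sign=-1
Σ_t [0,2]: t=0:+1/1658880 t=1:−1/3628800 t=2:+1/116121600 = 13/38707200
(3j)²=39/3553 [(5 6 7; 3 -4 1)], sign=+1
⇒ 4πI² = 245700/1147619
I = (-1)√(245700/1147619/(4π)) = -0.13052653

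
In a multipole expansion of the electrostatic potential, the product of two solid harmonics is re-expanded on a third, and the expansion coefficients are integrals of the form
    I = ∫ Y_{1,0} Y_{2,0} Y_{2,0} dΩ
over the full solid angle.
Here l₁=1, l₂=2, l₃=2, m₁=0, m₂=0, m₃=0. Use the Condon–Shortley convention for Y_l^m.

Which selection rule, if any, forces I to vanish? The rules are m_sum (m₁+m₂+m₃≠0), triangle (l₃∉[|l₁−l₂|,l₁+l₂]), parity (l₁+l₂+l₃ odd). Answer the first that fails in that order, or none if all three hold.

m₁+m₂+m₃ = 0 + 0 + 0 = 0  ✓
triangle: |1−2|=1 ≤ l₃=2 ≤ 1+2=3  ✓
parity: l₁+l₂+l₃ = 5 is odd  ✗

parity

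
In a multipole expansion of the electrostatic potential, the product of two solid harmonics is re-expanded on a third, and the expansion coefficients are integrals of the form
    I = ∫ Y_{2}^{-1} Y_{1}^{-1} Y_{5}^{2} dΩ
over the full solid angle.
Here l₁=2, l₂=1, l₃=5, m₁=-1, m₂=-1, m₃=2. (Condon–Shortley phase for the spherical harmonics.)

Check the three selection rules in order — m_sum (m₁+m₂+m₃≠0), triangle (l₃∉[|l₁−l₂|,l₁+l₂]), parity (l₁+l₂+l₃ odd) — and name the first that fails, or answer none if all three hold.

triangle

Σmᵢ = 0  ✓
l₃∈[|l₁−l₂|,l₁+l₂]=[1,3], have l₃=5  ✗
Σlᵢ = 8 ⇒ even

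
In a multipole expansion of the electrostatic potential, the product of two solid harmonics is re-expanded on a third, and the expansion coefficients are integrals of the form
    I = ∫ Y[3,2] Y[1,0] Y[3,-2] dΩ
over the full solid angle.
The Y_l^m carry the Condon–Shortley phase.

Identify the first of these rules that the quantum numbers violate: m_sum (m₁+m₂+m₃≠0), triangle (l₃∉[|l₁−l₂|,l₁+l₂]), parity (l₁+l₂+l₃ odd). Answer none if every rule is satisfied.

m₁+m₂+m₃ = 2 + 0 − 2 = 0  ✓
triangle: |3−1|=2 ≤ l₃=3 ≤ 3+1=4  ✓
parity: l₁+l₂+l₃ = 7 is odd  ✗

parity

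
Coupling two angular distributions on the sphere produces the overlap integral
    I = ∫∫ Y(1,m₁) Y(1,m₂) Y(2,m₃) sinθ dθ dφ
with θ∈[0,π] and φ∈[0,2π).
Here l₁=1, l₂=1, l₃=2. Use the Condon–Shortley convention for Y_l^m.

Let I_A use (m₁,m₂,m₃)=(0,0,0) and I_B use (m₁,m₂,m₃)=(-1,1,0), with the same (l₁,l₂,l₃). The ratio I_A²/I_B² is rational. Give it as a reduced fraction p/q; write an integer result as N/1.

4/1

l's match ⇒ only the (l;m) 3-j factors differ between A and B.
A: triangle coeff Δ(1,1,2) = 1/30; Σ_t [0,0]: t=0:+1/1 = 1/1; (3j)²=2/15 [(1 1 2; 0 0 0)], sign=+1
B: triangle coeff Δ(1,1,2) = 1/30; Σ_t [0,0]: t=0:+1/4 = 1/4; (3j)²=1/30 [(1 1 2; -1 1 0)], sign=+1
I_A²/I_B² = (2/15)/(1/30) = 4/1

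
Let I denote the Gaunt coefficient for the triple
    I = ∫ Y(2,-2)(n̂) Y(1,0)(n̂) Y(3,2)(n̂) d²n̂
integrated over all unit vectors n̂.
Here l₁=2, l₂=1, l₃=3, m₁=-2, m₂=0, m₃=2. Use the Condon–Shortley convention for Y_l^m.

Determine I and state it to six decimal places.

Checks pass: Σm=0; 6 even; l₃=3∈[1,3].
(2·2+1)(2·1+1)(2·3+1) = 105
Δ: 0! 4! 2! / 7! → 1/105
sum: t=0:+1/4 = 1/4
3j²(2 1 3; 0 0 0) = Δ·Π!·Σ² = 3/35  (sign -1)
sum: t=0:+1/24 = 1/24
3j²(2 1 3; -2 0 2) = Δ·Π!·Σ² = 1/21  (sign -1)
combine: 4πI² = 105·3/35·1/21 = 3/7
take √, sign +1: I = 0.18467439

0.184674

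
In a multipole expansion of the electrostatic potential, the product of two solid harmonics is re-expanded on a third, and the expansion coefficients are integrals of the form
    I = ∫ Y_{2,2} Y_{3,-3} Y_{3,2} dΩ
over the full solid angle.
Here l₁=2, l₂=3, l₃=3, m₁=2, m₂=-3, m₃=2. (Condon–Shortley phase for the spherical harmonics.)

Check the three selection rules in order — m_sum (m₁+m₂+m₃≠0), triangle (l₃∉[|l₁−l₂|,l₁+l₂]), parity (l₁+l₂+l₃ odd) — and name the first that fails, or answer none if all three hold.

m_sum

m₁+m₂+m₃ = 2 − 3 + 2 = 1  ✗
triangle: |2−3|=1 ≤ l₃=3 ≤ 2+3=5
parity: l₁+l₂+l₃ = 8 is even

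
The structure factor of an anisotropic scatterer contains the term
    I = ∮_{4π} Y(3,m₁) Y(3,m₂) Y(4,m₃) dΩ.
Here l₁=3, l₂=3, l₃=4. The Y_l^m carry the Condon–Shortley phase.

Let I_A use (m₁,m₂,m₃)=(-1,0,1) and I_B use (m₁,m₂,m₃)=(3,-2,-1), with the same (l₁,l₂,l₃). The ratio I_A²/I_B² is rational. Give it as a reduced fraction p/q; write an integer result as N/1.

1/2

Same 3,3,4: normalisation and zero-m 3j drop out of the ratio.
A: Δ: 2! 4! 4! / 11! → 1/34650; sum: t=0:+1/288 t=1:−1/24 t=2:+1/48 = -5/288; 3j²(3 3 4; -1 0 1) = Δ·Π!·Σ² = 5/462  (sign +1)
B: Δ: 2! 4! 4! / 11! → 1/34650; sum: t=0:+1/288 = 1/288; 3j²(3 3 4; 3 -2 -1) = Δ·Π!·Σ² = 5/231  (sign -1)
I_A²/I_B² = (5/462)/(5/231) = 1/2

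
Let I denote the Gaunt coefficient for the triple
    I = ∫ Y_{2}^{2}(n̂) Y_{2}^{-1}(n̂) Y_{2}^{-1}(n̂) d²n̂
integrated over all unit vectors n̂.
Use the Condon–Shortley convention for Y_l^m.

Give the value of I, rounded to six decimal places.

Checks pass: Σm=0; 6 even; l₃=2∈[0,4].
(2·2+1)(2·2+1)(2·2+1) = 125
Δ: 2! 2! 2! / 7! → 1/630
sum: t=0:+1/8 t=1:−1/1 t=2:+1/8 = -3/4
3j²(2 2 2; 0 0 0) = Δ·Π!·Σ² = 2/35  (sign -1)
sum: t=0:+1/4 = 1/4
3j²(2 2 2; 2 -1 -1) = Δ·Π!·Σ² = 3/35  (sign -1)
combine: 4πI² = 125·2/35·3/35 = 30/49
take √, sign +1: I = 0.22072812

0.220728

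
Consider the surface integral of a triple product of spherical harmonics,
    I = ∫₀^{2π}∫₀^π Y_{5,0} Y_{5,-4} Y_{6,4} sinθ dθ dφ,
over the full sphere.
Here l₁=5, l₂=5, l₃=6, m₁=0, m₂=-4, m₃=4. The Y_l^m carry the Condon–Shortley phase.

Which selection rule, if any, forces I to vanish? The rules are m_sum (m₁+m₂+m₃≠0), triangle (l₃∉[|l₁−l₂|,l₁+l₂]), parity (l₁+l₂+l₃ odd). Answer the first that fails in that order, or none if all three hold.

none

azimuthal sum: 0 − 4 + 4 = 0  ✓
0 ≤ 6 ≤ 10 (triangle on l)  ✓
L = 5 + 5 + 6 = 16 (even)  ✓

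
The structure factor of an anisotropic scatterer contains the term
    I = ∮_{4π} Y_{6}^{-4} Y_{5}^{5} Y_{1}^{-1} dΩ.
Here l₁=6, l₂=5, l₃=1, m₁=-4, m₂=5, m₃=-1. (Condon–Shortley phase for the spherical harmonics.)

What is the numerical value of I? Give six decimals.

0.040859

Checks pass: Σm=0; 12 even; l₃=1∈[1,11].
(2·6+1)(2·5+1)(2·1+1) = 429
Δ: 10! 2! 0! / 13! → 1/858
sum: t=5:−1/14400 = -1/14400
3j²(6 5 1; 0 0 0) = Δ·Π!·Σ² = 6/143  (sign +1)
sum: t=10:+1/7257600 = 1/7257600
3j²(6 5 1; -4 5 -1) = Δ·Π!·Σ² = 1/858  (sign +1)
combine: 4πI² = 429·6/143·1/858 = 3/143
take √, sign +1: I = 0.04085899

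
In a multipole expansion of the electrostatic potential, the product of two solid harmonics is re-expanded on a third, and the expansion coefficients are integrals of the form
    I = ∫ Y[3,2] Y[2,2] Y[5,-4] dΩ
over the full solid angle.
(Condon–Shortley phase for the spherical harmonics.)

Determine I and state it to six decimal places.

m-sum 0 ✓  L=10 even ✓  1≤5≤5 ✓
Π(2lᵢ+1) = 7×5×11 = 385
triangle coeff Δ(3,2,5) = 1/2310
Σ_t [0,0]: t=0:+1/144 = 1/144
(3j)²=10/231 [(3 2 5; 0 0 0)], sign=-1
Σ_t [0,0]: t=0:+1/2880 = 1/2880
(3j)²=3/55 [(3 2 5; 2 2 -4)], sign=-1
⇒ 4πI² = 10/11
I = (+1)√(10/11/(4π)) = 0.26896683

0.268967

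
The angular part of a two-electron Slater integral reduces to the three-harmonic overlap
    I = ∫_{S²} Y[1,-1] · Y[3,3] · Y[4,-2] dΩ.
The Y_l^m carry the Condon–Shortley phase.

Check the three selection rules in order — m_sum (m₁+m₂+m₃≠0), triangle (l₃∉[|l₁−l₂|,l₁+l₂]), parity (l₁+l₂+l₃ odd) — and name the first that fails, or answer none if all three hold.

none

azimuthal sum: -1 + 3 − 2 = 0  ✓
2 ≤ 4 ≤ 4 (triangle on l)  ✓
L = 1 + 3 + 4 = 8 (even)  ✓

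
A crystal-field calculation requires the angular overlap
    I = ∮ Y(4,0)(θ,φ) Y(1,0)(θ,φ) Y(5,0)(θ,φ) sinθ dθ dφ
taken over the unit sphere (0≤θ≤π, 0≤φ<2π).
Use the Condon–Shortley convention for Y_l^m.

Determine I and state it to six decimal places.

Rules hold: Σm=0, L=10 even, 3≤5≤5.
N = 9·3·11 = 297
Δ = 0!·8!·2!/11! = 1/495
Racah Σ t=0..0: t=0:+1/576 = 1/576
⇒ 3j(4 1 5; 0 0 0)² = 5/99, sgn -1
(m-triple is (0,0,0) — same symbol as above.)
4πI² = N·(3j₀)²·(3jₘ)² = 25/33
I = +1·√(0.757576/4π) = 0.24553200

0.245532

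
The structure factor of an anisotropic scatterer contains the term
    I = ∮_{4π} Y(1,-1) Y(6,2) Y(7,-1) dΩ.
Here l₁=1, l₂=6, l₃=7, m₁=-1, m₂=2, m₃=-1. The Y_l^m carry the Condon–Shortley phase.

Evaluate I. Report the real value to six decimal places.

Checks pass: Σm=0; 14 even; l₃=7∈[5,7].
(2·1+1)(2·6+1)(2·7+1) = 585
Δ: 0! 2! 12! / 15! → 1/1365
sum: t=0:+1/518400 = 1/518400
3j²(1 6 7; 0 0 0) = Δ·Π!·Σ² = 7/195  (sign -1)
sum: t=0:+1/1935360 = 1/1935360
3j²(1 6 7; -1 2 -1) = Δ·Π!·Σ² = 1/91  (sign +1)
combine: 4πI² = 585·7/195·1/91 = 3/13
take √, sign -1: I = -0.13551395

-0.135514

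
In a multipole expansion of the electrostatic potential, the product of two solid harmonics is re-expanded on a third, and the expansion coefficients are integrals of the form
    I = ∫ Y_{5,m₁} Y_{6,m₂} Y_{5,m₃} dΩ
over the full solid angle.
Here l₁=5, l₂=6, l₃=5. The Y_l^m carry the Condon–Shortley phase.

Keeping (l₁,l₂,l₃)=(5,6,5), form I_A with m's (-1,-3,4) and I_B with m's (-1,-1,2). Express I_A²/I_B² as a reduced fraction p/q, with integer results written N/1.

l's match ⇒ only the (l;m) 3-j factors differ between A and B.
A: triangle coeff Δ(5,6,5) = 1/28588560; Σ_t [2,3]: t=2:+1/138240 t=3:−1/155520 = 1/1244160; (3j)²=3/9724 [(5 6 5; -1 -3 4)], sign=-1
B: triangle coeff Δ(5,6,5) = 1/28588560; Σ_t [2,5]: t=2:+1/41472 t=3:−1/10368 t=4:+1/23040 t=5:−1/518400 = -1/32400; (3j)²=128/12155 [(5 6 5; -1 -1 2)], sign=+1
I_A²/I_B² = (3/9724)/(128/12155) = 15/512

15/512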